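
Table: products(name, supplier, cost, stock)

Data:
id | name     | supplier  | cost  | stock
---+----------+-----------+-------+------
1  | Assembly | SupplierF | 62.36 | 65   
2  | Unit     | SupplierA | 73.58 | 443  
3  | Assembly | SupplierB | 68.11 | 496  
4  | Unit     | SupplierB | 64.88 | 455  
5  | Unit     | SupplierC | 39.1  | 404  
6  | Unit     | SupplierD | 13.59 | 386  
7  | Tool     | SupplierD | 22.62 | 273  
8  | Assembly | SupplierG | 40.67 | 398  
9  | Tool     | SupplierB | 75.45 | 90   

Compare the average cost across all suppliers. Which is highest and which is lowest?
SELECT supplier, AVG(cost)
FROM products
GROUP BY supplier
ORDER BY AVG(cost)

All groups:
  SupplierD: 18.11
  SupplierC: 39.10
  SupplierG: 40.67
  SupplierF: 62.36
  SupplierB: 69.48
  SupplierA: 73.58

Highest: SupplierA (73.58)
Lowest: SupplierD (18.11)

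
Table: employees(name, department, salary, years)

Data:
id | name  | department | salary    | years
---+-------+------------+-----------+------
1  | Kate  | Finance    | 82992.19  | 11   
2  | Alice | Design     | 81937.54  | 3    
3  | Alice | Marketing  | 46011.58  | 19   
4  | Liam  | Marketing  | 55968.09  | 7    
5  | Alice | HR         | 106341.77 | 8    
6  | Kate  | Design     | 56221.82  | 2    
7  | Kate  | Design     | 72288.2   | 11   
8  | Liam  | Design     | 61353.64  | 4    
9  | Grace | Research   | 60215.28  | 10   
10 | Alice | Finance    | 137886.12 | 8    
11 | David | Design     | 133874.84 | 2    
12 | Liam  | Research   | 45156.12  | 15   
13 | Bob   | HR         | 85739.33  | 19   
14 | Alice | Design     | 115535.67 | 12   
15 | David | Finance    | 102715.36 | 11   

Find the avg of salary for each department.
SELECT department, AVG(salary) as result
FROM employees
GROUP BY department

Result:
  Design: 86868.62
  Finance: 107864.56
  HR: 96040.55
  Marketing: 50989.84
  Research: 52685.70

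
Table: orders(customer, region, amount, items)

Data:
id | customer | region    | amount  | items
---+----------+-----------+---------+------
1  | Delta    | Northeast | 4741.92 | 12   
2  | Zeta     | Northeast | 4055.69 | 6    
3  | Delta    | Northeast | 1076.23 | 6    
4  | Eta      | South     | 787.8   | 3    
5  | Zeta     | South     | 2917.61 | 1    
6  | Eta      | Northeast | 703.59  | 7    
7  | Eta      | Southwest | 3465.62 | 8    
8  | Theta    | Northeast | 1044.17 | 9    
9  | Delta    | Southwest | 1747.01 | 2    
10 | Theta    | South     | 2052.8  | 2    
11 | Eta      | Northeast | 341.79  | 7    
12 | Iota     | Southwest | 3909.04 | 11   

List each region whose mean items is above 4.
SELECT region, AVG(items)
FROM orders
GROUP BY region
HAVING AVG(items) > 4

Result:
  Northeast: avg=7.83
  Southwest: avg=7.00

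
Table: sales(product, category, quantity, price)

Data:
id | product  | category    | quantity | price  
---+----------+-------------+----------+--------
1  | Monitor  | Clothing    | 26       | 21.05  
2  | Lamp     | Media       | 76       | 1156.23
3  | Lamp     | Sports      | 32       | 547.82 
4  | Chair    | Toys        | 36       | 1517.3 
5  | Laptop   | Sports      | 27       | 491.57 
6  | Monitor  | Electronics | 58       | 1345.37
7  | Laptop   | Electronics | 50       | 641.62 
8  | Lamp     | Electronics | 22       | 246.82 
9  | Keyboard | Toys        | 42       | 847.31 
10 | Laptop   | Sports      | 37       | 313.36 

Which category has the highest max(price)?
SELECT category, MAX(price) as val
FROM sales
GROUP BY category
ORDER BY val DESC
LIMIT 1

Result: Toys with max(price) = 1517.30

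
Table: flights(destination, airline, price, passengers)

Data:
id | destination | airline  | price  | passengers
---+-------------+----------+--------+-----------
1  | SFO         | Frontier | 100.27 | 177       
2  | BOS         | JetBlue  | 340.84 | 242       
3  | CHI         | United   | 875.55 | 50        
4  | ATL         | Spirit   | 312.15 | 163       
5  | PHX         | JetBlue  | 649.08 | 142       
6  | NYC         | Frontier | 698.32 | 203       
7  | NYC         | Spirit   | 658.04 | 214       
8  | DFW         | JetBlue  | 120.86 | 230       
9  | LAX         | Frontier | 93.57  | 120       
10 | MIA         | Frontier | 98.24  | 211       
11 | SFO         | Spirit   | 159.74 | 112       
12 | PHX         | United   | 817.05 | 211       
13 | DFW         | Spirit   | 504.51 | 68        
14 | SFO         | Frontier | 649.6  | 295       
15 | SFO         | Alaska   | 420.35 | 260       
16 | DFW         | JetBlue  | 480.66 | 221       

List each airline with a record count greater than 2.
SELECT airline, COUNT(*) as cnt
FROM flights
GROUP BY airline
HAVING COUNT(*) > 2

Result:
  Frontier: 5
  JetBlue: 4
  Spirit: 4

Note: HAVING filters groups after aggregation, WHERE filters rows before.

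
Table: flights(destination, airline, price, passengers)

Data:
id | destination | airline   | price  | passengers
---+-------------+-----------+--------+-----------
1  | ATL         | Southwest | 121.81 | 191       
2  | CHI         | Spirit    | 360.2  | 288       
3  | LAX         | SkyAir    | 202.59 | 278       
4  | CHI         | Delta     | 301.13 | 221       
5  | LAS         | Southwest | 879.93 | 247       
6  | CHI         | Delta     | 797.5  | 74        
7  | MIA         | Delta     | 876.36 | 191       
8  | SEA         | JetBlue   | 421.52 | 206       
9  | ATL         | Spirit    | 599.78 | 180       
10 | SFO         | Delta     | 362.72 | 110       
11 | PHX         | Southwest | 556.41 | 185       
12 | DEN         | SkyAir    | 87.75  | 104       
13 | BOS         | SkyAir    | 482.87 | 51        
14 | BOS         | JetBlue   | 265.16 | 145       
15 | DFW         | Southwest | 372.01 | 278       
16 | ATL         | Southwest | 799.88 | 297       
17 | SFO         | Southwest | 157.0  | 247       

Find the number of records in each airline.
SELECT airline, COUNT(*) as count
FROM flights
GROUP BY airline

Result:
  Delta: 4
  JetBlue: 2
  SkyAir: 3
  Southwest: 6
  Spirit: 2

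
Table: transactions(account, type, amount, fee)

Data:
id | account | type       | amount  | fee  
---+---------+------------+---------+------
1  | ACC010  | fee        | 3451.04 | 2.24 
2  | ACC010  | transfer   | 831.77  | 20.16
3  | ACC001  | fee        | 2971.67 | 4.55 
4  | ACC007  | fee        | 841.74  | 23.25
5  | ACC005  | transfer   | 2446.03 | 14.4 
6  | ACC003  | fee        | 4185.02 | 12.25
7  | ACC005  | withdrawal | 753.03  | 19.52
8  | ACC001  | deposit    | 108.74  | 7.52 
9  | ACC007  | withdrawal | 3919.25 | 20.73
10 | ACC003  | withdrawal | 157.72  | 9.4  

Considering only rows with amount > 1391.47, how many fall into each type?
SELECT type, COUNT(*)
FROM transactions
WHERE amount > 1391.47
GROUP BY type

Note: WHERE filters rows before grouping.

Result:
  fee: 3
  transfer: 1
  withdrawal: 1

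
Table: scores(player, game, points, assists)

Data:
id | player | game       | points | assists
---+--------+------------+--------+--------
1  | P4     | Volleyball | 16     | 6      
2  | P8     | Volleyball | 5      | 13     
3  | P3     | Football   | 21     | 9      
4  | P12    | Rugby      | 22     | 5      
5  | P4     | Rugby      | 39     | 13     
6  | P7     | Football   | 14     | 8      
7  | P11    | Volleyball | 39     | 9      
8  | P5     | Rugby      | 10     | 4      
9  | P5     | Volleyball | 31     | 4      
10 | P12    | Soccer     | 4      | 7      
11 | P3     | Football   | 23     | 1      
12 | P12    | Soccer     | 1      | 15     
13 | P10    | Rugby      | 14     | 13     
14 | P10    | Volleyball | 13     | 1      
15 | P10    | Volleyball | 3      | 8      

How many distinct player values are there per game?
SELECT game, COUNT(DISTINCT player)
FROM scores
GROUP BY game

Result:
  Football: 2 distinct
  Rugby: 4 distinct
  Soccer: 1 distinct
  Volleyball: 5 distinct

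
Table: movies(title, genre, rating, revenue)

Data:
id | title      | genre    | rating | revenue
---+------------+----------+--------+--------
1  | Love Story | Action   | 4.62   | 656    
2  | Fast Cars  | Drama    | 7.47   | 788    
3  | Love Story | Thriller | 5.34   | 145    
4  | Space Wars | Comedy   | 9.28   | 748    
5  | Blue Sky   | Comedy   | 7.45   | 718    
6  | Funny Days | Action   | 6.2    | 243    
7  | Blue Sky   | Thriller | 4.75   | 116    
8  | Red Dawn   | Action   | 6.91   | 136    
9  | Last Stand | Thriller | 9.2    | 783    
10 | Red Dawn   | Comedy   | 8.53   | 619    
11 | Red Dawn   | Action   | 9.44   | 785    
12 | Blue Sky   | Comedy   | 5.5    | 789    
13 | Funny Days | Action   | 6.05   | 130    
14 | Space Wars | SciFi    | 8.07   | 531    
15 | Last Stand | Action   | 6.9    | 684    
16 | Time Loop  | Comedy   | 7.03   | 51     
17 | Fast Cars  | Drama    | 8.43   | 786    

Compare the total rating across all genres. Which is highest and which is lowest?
SELECT genre, SUM(rating)
FROM movies
GROUP BY genre
ORDER BY SUM(rating)

All groups:
  SciFi: 8.07
  Drama: 15.90
  Thriller: 19.29
  Comedy: 37.79
  Action: 40.12

Highest: Action (40.12)
Lowest: SciFi (8.07)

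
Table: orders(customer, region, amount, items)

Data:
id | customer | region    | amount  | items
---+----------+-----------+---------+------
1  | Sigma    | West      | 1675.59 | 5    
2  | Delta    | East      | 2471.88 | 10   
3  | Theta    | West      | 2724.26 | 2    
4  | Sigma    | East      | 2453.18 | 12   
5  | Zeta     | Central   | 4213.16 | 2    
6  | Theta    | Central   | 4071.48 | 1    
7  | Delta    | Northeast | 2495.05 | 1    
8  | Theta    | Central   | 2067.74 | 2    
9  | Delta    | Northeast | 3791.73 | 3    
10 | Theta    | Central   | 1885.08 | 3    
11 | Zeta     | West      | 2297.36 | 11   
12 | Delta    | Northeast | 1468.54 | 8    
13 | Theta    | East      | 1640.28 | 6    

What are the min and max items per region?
SELECT region, MIN(items), MAX(items)
FROM orders
GROUP BY region

Result:
  Central: min=1, max=3
  East: min=6, max=12
  Northeast: min=1, max=8
  West: min=2, max=11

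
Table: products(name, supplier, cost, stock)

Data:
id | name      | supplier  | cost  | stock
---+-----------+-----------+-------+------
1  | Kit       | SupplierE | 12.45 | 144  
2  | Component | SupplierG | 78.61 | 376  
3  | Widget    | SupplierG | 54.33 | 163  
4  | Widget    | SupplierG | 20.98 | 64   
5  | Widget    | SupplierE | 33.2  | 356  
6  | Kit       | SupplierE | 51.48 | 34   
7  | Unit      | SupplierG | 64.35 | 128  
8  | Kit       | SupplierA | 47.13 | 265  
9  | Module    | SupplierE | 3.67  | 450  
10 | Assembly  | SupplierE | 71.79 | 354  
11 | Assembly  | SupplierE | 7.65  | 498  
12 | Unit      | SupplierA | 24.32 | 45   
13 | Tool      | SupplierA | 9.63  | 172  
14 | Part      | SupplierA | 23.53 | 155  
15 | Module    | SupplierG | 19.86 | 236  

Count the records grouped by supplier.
SELECT supplier, COUNT(*) as count
FROM products
GROUP BY supplier

Result:
  SupplierA: 4
  SupplierE: 6
  SupplierG: 5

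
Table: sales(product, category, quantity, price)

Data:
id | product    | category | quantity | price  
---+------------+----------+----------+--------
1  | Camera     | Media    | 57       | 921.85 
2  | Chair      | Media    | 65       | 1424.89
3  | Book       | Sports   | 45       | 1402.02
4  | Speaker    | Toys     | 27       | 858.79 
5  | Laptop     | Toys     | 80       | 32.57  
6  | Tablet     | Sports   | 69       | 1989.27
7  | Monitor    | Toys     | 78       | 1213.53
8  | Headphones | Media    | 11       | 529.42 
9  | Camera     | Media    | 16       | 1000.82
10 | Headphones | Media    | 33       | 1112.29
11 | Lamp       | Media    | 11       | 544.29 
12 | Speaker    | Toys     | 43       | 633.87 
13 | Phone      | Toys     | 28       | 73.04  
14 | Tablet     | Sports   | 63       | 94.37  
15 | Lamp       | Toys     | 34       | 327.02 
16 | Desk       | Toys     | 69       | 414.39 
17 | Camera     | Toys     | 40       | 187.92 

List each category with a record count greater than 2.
SELECT category, COUNT(*) as cnt
FROM sales
GROUP BY category
HAVING COUNT(*) > 2

Result:
  Media: 6
  Sports: 3
  Toys: 8

Note: HAVING filters groups after aggregation, WHERE filters rows before.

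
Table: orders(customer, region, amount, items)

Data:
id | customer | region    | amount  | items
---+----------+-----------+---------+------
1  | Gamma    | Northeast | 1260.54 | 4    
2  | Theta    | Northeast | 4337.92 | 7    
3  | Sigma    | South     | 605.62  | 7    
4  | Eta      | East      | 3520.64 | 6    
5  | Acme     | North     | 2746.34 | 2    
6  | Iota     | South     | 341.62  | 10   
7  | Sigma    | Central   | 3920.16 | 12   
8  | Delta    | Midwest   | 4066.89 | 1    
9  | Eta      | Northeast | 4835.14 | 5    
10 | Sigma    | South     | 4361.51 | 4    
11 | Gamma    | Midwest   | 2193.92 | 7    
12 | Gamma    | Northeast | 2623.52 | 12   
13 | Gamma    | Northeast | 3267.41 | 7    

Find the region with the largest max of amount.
SELECT region, MAX(amount) as val
FROM orders
GROUP BY region
ORDER BY val DESC
LIMIT 1

Result: Northeast with max(amount) = 4835.14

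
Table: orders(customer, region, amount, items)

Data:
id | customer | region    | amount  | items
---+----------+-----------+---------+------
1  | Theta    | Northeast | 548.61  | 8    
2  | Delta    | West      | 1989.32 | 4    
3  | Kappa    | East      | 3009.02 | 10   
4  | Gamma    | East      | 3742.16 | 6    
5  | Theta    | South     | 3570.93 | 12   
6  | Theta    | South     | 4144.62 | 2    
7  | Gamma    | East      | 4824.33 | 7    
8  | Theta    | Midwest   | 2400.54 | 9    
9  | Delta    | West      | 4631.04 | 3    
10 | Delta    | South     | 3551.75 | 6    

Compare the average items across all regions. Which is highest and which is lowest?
SELECT region, AVG(items)
FROM orders
GROUP BY region
ORDER BY AVG(items)

All groups:
  West: 3.50
  South: 6.67
  East: 7.67
  Northeast: 8.00
  Midwest: 9.00

Highest: Midwest (9.00)
Lowest: West (3.50)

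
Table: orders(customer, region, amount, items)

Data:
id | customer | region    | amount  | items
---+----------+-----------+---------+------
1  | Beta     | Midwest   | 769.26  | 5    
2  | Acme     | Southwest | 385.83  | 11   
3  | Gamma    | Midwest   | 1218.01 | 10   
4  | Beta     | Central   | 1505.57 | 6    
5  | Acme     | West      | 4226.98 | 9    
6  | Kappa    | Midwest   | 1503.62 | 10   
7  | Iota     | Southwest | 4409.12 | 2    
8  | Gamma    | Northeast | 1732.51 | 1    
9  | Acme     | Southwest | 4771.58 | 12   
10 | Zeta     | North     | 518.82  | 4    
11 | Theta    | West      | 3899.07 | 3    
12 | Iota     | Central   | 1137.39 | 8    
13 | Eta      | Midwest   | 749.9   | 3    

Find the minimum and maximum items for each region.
SELECT region, MIN(items), MAX(items)
FROM orders
GROUP BY region

Result:
  Central: min=6, max=8
  Midwest: min=3, max=10
  North: min=4, max=4
  Northeast: min=1, max=1
  Southwest: min=2, max=12
  West: min=3, max=9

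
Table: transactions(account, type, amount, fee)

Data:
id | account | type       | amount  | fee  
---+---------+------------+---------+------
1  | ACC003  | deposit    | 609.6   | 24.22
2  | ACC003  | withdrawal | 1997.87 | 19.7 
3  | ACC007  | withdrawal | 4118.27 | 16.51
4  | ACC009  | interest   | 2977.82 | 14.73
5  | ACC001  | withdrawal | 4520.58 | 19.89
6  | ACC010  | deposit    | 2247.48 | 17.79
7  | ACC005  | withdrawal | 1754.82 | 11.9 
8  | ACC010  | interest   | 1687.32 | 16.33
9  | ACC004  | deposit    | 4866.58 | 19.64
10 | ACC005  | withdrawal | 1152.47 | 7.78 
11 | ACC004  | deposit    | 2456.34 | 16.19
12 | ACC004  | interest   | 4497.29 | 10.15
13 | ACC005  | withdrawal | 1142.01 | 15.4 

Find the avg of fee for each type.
SELECT type, AVG(fee) as result
FROM transactions
GROUP BY type

Result:
  deposit: 19.46
  interest: 13.74
  withdrawal: 15.20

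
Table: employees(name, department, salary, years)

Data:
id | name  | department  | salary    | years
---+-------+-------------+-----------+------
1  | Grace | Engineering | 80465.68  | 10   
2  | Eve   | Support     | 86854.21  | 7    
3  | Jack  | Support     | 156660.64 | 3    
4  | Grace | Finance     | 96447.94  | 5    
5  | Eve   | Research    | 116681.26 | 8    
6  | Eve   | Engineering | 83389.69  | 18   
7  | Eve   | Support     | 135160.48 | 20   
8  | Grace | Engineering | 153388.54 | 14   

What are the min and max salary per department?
SELECT department, MIN(salary), MAX(salary)
FROM employees
GROUP BY department

Result:
  Engineering: min=80465.68, max=153388.54
  Finance: min=96447.94, max=96447.94
  Research: min=116681.26, max=116681.26
  Support: min=86854.21, max=156660.64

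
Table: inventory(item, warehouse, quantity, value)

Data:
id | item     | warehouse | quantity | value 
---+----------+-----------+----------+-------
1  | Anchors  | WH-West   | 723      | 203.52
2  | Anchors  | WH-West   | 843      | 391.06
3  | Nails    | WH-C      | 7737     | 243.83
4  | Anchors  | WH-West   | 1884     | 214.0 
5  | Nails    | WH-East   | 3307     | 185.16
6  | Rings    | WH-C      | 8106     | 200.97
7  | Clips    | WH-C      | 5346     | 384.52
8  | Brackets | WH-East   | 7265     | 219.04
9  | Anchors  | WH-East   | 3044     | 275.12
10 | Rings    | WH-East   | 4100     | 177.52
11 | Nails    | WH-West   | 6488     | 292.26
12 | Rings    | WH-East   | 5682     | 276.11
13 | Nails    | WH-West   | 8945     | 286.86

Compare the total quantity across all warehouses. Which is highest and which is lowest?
SELECT warehouse, SUM(quantity)
FROM inventory
GROUP BY warehouse
ORDER BY SUM(quantity)

All groups:
  WH-West: 18883
  WH-C: 21189
  WH-East: 23398

Highest: WH-East (23398)
Lowest: WH-West (18883)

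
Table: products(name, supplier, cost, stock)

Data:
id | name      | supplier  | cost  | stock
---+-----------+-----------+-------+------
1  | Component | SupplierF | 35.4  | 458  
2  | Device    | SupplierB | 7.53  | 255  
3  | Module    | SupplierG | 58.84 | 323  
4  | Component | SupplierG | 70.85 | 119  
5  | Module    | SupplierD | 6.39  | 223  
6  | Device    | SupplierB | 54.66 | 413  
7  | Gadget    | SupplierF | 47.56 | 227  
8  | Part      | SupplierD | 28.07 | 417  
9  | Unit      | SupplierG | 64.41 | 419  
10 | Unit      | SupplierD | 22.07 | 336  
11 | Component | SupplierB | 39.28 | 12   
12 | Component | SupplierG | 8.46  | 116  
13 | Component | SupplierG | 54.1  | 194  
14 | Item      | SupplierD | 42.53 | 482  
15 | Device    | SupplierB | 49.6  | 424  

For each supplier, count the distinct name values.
SELECT supplier, COUNT(DISTINCT name)
FROM products
GROUP BY supplier

Result:
  SupplierB: 2 distinct
  SupplierD: 4 distinct
  SupplierF: 2 distinct
  SupplierG: 3 distinct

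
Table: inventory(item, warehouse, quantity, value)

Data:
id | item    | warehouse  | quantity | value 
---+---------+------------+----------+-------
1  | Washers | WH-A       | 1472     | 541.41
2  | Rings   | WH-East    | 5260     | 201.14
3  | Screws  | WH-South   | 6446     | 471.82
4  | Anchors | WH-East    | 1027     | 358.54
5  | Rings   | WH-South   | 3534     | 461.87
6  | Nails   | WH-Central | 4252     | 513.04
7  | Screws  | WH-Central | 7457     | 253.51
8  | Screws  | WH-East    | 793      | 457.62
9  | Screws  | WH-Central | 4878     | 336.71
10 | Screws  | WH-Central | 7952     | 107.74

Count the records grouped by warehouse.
SELECT warehouse, COUNT(*) as count
FROM inventory
GROUP BY warehouse

Result:
  WH-A: 1
  WH-Central: 4
  WH-East: 3
  WH-South: 2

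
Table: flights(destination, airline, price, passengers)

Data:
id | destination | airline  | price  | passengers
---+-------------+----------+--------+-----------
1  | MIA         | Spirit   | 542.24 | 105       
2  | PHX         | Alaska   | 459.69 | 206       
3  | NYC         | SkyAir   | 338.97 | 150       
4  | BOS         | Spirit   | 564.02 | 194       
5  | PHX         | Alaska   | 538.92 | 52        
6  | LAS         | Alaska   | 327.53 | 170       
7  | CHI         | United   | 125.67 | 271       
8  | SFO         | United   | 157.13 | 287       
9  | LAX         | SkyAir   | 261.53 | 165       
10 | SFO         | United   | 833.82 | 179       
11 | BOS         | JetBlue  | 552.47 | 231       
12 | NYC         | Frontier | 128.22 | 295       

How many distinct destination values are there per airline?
SELECT airline, COUNT(DISTINCT destination)
FROM flights
GROUP BY airline

Result:
  Alaska: 2 distinct
  Frontier: 1 distinct
  JetBlue: 1 distinct
  SkyAir: 2 distinct
  Spirit: 2 distinct
  United: 2 distinct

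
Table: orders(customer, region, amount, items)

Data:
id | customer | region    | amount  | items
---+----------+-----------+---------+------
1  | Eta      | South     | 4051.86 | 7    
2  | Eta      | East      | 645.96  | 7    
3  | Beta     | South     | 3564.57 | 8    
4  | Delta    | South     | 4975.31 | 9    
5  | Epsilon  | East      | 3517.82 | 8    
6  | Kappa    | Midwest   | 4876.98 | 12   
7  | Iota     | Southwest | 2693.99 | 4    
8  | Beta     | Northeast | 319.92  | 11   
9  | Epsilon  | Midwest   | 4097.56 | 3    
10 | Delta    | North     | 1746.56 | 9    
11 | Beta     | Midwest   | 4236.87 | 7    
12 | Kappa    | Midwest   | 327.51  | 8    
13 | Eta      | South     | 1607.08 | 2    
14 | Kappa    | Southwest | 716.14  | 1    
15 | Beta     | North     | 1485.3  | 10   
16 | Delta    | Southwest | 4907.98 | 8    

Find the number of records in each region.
SELECT region, COUNT(*) as count
FROM orders
GROUP BY region

Result:
  East: 2
  Midwest: 4
  North: 2
  Northeast: 1
  South: 4
  Southwest: 3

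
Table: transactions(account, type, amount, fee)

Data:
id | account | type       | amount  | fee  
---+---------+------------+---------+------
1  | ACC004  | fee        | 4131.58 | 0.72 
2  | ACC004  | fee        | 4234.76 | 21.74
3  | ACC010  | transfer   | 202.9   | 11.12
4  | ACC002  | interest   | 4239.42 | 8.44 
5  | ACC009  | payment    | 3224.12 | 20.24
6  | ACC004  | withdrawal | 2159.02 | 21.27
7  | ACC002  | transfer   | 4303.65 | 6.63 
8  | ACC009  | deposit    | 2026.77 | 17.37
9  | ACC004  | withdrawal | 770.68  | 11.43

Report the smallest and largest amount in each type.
SELECT type, MIN(amount), MAX(amount)
FROM transactions
GROUP BY type

Result:
  deposit: min=2026.77, max=2026.77
  fee: min=4131.58, max=4234.76
  interest: min=4239.42, max=4239.42
  payment: min=3224.12, max=3224.12
  transfer: min=202.90, max=4303.65
  withdrawal: min=770.68, max=2159.02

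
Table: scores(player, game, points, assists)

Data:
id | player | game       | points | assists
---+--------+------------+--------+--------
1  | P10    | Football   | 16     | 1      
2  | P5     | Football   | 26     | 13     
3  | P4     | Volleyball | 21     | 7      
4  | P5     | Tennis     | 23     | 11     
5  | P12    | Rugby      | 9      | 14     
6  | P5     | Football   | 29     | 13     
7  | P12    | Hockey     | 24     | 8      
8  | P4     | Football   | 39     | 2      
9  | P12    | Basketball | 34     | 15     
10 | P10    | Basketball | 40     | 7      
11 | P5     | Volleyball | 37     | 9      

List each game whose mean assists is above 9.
SELECT game, AVG(assists)
FROM scores
GROUP BY game
HAVING AVG(assists) > 9

Result:
  Basketball: avg=11.00
  Rugby: avg=14.00
  Tennis: avg=11.00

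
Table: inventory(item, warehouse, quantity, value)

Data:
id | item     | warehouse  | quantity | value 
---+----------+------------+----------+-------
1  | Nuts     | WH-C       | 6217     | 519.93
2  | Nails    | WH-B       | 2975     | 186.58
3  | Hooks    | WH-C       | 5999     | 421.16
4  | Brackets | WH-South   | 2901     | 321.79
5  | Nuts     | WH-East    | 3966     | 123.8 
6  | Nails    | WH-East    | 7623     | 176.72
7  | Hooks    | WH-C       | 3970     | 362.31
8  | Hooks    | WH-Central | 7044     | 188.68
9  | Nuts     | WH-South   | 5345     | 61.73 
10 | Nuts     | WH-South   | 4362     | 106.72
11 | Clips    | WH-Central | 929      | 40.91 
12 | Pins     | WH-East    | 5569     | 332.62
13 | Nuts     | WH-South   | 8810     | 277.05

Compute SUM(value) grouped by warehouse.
SELECT warehouse, SUM(value) as result
FROM inventory
GROUP BY warehouse

Result:
  WH-B: 186.58
  WH-C: 1303.40
  WH-Central: 229.59
  WH-East: 633.14
  WH-South: 767.29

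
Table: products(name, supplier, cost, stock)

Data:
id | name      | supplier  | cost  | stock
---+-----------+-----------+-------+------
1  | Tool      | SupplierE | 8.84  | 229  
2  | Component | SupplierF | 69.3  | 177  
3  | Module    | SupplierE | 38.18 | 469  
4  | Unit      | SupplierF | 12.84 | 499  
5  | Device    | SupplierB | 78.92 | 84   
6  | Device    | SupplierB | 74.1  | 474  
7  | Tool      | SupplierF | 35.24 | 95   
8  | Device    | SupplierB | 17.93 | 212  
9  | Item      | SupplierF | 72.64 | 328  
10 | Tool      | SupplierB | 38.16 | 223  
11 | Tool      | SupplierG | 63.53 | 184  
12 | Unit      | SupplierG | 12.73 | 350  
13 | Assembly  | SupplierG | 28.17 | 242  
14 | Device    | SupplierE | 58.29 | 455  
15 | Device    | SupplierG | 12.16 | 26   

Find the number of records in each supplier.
SELECT supplier, COUNT(*) as count
FROM products
GROUP BY supplier

Result:
  SupplierB: 4
  SupplierE: 3
  SupplierF: 4
  SupplierG: 4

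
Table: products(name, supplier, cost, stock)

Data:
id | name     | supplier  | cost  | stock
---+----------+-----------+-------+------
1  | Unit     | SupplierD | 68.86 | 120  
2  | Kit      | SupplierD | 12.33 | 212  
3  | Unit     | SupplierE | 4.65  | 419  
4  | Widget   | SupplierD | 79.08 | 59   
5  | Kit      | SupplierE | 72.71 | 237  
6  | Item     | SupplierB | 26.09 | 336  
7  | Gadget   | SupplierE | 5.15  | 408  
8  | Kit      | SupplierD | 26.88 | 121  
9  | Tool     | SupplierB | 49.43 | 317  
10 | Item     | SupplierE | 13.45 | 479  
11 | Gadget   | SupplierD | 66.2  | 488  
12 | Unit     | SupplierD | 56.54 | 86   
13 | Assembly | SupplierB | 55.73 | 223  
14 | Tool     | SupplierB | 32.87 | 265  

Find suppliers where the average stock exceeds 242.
SELECT supplier, AVG(stock)
FROM products
GROUP BY supplier
HAVING AVG(stock) > 242

Result:
  SupplierB: avg=285.25
  SupplierE: avg=385.75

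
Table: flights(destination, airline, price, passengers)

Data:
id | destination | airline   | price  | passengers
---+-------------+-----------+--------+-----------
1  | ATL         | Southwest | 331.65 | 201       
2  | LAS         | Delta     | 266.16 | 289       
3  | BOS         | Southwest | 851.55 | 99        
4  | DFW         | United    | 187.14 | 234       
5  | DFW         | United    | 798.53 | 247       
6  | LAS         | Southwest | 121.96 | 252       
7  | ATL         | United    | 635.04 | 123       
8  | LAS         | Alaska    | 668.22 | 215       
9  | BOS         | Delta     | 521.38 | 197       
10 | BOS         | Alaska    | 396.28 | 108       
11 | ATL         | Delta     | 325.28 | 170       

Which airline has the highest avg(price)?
SELECT airline, AVG(price) as val
FROM flights
GROUP BY airline
ORDER BY val DESC
LIMIT 1

Result: United with avg(price) = 540.24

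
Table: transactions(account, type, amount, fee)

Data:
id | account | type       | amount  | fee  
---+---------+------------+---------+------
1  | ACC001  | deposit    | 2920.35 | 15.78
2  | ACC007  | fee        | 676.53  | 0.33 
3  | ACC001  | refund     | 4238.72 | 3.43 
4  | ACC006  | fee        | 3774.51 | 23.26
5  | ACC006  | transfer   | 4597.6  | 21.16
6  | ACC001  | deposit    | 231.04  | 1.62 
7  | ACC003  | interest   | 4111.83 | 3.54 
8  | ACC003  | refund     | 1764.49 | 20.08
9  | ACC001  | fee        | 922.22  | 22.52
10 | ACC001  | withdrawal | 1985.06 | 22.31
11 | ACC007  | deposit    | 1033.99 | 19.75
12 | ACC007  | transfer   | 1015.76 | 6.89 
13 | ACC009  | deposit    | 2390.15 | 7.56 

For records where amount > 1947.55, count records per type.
SELECT type, COUNT(*)
FROM transactions
WHERE amount > 1947.55
GROUP BY type

Note: WHERE filters rows before grouping.

Result:
  deposit: 2
  fee: 1
  interest: 1
  refund: 1
  transfer: 1
  withdrawal: 1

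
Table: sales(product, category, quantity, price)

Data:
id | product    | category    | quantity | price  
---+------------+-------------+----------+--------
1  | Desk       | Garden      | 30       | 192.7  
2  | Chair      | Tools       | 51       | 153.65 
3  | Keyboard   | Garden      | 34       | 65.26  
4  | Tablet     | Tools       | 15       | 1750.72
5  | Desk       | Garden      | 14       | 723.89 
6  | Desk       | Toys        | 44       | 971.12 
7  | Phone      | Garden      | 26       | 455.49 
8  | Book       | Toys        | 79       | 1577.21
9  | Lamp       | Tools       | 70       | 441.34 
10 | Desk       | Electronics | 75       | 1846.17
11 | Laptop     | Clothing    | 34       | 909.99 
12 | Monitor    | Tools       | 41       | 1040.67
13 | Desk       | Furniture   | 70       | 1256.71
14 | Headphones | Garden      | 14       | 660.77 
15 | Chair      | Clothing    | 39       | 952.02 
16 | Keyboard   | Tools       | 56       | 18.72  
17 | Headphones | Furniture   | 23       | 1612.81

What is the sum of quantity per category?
SELECT category, SUM(quantity) as result
FROM sales
GROUP BY category

Result:
  Clothing: 73
  Electronics: 75
  Furniture: 93
  Garden: 118
  Tools: 233
  Toys: 123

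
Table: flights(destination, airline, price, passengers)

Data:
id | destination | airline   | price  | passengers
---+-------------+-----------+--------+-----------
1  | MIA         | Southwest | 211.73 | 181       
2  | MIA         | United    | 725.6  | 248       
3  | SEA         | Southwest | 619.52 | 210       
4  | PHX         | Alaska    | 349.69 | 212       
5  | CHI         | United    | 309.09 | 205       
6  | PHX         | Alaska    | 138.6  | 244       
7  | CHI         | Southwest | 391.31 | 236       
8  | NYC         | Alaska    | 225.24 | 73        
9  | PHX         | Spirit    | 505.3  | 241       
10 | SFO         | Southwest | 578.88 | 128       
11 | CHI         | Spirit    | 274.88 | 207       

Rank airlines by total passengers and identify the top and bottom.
SELECT airline, SUM(passengers)
FROM flights
GROUP BY airline
ORDER BY SUM(passengers)

All groups:
  Spirit: 448
  United: 453
  Alaska: 529
  Southwest: 755

Highest: Southwest (755)
Lowest: Spirit (448)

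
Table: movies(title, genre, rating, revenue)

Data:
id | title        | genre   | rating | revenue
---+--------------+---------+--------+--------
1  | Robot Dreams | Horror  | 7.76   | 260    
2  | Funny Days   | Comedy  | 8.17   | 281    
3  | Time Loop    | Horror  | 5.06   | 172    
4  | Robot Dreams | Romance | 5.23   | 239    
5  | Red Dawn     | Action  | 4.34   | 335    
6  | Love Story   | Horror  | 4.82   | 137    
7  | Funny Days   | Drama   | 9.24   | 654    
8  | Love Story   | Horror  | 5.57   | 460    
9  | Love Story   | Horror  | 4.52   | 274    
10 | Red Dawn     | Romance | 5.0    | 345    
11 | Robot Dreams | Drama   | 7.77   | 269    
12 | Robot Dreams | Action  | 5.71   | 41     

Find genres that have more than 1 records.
SELECT genre, COUNT(*) as cnt
FROM movies
GROUP BY genre
HAVING COUNT(*) > 1

Result:
  Action: 2
  Drama: 2
  Horror: 5
  Romance: 2

Note: HAVING filters groups after aggregation, WHERE filters rows before.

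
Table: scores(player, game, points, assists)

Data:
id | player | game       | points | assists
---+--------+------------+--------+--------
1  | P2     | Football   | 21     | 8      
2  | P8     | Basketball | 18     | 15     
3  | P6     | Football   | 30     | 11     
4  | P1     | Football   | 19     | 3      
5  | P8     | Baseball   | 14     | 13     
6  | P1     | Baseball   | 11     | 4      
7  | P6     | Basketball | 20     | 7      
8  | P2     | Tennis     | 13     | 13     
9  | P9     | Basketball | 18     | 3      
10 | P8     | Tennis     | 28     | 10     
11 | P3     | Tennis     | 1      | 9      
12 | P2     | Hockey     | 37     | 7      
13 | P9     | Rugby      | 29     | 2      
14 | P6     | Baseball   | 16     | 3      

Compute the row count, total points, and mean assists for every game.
SELECT game,
       COUNT(*) as cnt,
       SUM(points) as total_points,
       AVG(assists) as avg_assists
FROM scores
GROUP BY game

Result:
  Baseball: 3 records, 41 total points, 6.67 avg assists
  Basketball: 3 records, 56 total points, 8.33 avg assists
  Football: 3 records, 70 total points, 7.33 avg assists
  Hockey: 1 records, 37 total points, 7.00 avg assists
  Rugby: 1 records, 29 total points, 2.00 avg assists
  Tennis: 3 records, 42 total points, 10.67 avg assists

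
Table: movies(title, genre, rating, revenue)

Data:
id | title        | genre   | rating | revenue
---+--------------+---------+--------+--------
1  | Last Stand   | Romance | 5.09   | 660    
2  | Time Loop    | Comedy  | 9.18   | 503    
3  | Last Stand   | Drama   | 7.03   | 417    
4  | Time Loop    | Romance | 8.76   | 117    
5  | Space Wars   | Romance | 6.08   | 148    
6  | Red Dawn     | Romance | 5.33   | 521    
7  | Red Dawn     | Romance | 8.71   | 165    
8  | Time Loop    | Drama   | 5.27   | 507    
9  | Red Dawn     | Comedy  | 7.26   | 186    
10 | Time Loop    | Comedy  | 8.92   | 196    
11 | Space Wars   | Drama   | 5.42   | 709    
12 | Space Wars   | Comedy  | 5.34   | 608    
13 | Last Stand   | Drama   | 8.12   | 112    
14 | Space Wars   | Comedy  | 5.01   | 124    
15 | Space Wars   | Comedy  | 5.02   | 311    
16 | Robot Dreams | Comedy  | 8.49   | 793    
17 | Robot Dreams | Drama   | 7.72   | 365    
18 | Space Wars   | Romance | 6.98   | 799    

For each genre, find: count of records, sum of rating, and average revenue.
SELECT genre,
       COUNT(*) as cnt,
       SUM(rating) as total_rating,
       AVG(revenue) as avg_revenue
FROM movies
GROUP BY genre

Result:
  Comedy: 7 records, 49.22 total rating, 388.71 avg revenue
  Drama: 5 records, 33.56 total rating, 422.00 avg revenue
  Romance: 6 records, 40.95 total rating, 401.67 avg revenue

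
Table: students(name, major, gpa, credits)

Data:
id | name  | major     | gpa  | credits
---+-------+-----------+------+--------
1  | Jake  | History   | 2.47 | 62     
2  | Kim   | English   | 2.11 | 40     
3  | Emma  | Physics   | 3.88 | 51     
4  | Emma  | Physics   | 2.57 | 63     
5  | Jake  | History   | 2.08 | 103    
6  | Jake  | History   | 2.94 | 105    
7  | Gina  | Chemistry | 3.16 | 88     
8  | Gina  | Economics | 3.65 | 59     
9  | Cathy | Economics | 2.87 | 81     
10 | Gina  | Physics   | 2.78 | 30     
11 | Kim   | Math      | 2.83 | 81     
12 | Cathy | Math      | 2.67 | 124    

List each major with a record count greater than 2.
SELECT major, COUNT(*) as cnt
FROM students
GROUP BY major
HAVING COUNT(*) > 2

Result:
  History: 3
  Physics: 3

Note: HAVING filters groups after aggregation, WHERE filters rows before.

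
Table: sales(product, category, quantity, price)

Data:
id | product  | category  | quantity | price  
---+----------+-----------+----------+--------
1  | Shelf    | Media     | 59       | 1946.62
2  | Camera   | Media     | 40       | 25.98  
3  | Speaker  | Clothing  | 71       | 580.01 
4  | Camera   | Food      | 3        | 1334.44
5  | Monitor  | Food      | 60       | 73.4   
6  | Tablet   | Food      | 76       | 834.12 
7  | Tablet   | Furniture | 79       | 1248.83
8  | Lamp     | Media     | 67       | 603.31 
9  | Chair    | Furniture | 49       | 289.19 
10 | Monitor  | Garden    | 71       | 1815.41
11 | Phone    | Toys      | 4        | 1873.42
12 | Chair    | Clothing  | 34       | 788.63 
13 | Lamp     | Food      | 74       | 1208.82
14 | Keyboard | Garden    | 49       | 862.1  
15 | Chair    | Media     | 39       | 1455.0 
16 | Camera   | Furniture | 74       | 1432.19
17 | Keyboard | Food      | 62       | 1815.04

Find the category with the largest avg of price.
SELECT category, AVG(price) as val
FROM sales
GROUP BY category
ORDER BY val DESC
LIMIT 1

Result: Toys with avg(price) = 1873.42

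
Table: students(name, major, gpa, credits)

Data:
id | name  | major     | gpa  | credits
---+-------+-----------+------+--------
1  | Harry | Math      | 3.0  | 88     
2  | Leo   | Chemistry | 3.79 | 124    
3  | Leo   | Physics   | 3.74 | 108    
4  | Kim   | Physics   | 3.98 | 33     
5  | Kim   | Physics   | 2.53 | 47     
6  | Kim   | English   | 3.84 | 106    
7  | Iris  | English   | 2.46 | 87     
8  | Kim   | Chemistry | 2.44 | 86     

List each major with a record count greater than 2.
SELECT major, COUNT(*) as cnt
FROM students
GROUP BY major
HAVING COUNT(*) > 2

Result:
  Physics: 3

Note: HAVING filters groups after aggregation, WHERE filters rows before.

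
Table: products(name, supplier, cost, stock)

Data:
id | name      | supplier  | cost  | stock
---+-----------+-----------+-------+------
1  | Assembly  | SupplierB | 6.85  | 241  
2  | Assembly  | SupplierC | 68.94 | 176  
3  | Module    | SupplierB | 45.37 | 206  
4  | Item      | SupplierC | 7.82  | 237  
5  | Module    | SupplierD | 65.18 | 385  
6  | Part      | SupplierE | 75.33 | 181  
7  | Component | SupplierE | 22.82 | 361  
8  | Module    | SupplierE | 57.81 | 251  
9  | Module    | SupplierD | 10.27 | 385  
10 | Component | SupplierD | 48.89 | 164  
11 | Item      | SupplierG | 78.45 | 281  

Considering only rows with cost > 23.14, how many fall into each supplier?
SELECT supplier, COUNT(*)
FROM products
WHERE cost > 23.14
GROUP BY supplier

Note: WHERE filters rows before grouping.

Result:
  SupplierB: 1
  SupplierC: 1
  SupplierD: 2
  SupplierE: 2
  SupplierG: 1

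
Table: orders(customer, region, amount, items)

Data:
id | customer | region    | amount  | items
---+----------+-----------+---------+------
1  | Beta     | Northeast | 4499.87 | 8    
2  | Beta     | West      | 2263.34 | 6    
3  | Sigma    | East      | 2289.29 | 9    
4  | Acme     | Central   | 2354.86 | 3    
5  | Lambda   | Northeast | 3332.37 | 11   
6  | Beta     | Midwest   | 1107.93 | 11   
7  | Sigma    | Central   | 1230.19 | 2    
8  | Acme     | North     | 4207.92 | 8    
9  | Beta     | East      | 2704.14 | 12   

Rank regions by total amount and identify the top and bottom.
SELECT region, SUM(amount)
FROM orders
GROUP BY region
ORDER BY SUM(amount)

All groups:
  Midwest: 1107.93
  West: 2263.34
  Central: 3585.05
  North: 4207.92
  East: 4993.43
  Northeast: 7832.24

Highest: Northeast (7832.24)
Lowest: Midwest (1107.93)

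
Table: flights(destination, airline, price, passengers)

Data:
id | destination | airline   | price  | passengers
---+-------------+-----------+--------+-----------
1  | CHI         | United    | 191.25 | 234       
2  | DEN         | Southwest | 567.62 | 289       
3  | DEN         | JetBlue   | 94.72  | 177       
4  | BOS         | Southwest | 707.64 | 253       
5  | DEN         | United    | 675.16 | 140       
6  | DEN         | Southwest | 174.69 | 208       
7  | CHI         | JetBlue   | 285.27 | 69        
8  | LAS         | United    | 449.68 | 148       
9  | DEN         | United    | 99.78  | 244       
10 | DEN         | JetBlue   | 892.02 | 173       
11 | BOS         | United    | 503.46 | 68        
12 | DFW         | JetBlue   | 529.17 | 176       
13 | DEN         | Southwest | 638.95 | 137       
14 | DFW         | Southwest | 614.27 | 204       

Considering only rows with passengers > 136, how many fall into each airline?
SELECT airline, COUNT(*)
FROM flights
WHERE passengers > 136
GROUP BY airline

Note: WHERE filters rows before grouping.

Result:
  JetBlue: 3
  Southwest: 5
  United: 4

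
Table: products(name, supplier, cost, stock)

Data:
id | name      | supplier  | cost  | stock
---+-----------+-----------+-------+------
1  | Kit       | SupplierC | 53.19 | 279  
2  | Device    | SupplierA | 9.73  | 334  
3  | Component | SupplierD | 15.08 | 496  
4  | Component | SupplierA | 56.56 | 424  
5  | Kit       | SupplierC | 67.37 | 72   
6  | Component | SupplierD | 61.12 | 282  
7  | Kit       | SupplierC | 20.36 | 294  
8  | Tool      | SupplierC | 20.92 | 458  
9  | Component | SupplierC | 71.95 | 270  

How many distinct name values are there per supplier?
SELECT supplier, COUNT(DISTINCT name)
FROM products
GROUP BY supplier

Result:
  SupplierA: 2 distinct
  SupplierC: 3 distinct
  SupplierD: 1 distinct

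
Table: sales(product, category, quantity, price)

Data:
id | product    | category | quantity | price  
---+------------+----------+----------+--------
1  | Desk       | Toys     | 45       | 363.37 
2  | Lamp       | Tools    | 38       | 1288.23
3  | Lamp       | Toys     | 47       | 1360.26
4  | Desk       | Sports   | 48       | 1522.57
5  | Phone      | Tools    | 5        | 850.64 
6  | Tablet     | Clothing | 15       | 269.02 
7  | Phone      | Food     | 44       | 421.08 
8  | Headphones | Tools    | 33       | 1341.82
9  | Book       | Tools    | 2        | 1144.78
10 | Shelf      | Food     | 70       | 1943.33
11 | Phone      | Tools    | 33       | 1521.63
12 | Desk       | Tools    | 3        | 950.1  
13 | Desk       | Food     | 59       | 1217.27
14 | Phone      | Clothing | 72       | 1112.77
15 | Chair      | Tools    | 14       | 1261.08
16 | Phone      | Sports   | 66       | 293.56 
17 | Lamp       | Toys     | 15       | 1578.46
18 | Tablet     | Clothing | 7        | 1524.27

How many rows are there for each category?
SELECT category, COUNT(*) as count
FROM sales
GROUP BY category

Result:
  Clothing: 3
  Food: 3
  Sports: 2
  Tools: 7
  Toys: 3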